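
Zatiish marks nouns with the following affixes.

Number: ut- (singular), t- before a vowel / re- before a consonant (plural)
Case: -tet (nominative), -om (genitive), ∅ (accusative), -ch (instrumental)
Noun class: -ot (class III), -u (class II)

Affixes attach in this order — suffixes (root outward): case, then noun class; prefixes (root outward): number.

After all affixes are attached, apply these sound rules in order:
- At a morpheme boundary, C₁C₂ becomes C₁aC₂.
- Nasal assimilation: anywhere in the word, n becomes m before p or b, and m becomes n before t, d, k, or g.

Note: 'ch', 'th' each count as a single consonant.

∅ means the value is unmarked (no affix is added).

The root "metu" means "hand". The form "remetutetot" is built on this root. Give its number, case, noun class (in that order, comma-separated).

plural, nominative, class III

Segment: re-metu-tet-ot.
number: t/re- → plural.
case: -tet → nominative.
noun class: -ot → class III.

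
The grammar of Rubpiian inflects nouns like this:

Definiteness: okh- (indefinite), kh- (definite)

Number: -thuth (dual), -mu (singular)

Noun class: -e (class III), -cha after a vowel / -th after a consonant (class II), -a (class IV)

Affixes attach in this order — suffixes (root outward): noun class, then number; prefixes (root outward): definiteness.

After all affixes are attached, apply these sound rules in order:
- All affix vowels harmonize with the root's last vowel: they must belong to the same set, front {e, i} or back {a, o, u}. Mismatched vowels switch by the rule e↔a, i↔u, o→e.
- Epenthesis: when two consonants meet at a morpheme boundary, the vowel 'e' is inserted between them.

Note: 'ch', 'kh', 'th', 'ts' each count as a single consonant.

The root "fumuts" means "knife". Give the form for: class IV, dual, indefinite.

okhefumutsathuth

Attach noun class class IV -a → fumutsa.
Attach number dual -thuth → fumutsathuth.
Attach definiteness indefinite okh- → okhfumutsathuth.
Vowel harmony: no change.
Apply epenthesis: okhfumutsathuth → okhefumutsathuth.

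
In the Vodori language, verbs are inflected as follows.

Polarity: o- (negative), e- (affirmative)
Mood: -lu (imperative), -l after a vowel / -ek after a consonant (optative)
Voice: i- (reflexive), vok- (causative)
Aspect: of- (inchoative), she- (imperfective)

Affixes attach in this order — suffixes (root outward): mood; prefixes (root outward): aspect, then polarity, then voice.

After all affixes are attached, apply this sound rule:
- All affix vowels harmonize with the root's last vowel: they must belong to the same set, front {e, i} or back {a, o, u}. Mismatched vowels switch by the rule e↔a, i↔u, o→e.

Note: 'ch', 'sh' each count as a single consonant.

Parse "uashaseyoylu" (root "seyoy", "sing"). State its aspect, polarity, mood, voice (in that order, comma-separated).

Segment: i-e-she-seyoy-lu.
aspect: she- → imperfective.
polarity: e- → affirmative.
mood: -lu → imperative.
voice: i- → reflexive.

imperfective, affirmative, imperative, reflexive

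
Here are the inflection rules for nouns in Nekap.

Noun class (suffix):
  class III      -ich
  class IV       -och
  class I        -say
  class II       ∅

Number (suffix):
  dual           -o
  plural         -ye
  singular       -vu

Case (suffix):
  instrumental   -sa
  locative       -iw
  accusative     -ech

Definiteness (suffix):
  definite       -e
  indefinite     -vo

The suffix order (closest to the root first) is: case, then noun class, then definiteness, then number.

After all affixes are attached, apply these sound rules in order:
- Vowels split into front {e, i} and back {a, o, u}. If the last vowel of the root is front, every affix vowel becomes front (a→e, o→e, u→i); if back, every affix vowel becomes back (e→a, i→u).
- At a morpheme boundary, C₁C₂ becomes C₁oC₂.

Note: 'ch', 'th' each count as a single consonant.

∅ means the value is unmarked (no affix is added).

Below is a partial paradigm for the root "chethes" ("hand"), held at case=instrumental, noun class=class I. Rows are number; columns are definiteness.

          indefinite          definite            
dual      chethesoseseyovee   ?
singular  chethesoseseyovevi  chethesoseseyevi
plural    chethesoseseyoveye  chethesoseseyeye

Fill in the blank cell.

Attach case instrumental -sa → chethessa.
Attach noun class class I -say → chethessasay.
Attach definiteness definite -e → chethessasaye.
Attach number dual -o → chethessasayeo.
Apply vowel harmony: chethessasayeo → chethesseseyee.
Apply epenthesis: chethesseseyee → chethesoseseyee.

chethesoseseyee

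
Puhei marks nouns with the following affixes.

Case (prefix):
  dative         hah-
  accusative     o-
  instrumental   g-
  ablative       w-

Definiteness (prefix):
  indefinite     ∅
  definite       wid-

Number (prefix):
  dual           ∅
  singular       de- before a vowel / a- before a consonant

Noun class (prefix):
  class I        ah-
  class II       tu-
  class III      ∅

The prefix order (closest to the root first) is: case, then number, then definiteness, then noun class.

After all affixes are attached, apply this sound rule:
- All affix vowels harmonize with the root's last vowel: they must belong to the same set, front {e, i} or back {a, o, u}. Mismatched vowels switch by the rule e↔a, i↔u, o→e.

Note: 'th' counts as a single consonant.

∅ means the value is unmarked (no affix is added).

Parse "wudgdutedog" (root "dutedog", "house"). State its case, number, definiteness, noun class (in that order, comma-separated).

Segment: wid-g-dutedog.
case: g- → instrumental.
number: ∅ → dual.
definiteness: wid- → definite.
noun class: ∅ → class III.

instrumental, dual, definite, class III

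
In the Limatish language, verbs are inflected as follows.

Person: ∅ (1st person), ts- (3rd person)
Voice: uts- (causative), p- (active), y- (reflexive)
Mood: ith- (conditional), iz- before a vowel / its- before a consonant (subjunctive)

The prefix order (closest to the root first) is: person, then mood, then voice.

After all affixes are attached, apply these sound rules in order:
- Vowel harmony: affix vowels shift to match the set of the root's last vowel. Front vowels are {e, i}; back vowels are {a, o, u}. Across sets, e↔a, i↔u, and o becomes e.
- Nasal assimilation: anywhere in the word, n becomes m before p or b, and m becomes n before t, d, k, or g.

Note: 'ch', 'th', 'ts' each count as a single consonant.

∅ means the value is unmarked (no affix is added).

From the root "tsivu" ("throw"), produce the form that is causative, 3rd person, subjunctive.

Attach person 3rd person ts- → tstsivu.
Attach mood subjunctive its- (before consonant 'ts') → itststsivu.
Attach voice causative uts- → utsitststsivu.
Apply vowel harmony: utsitststsivu → utsutststsivu.
Nasal assimilation: no change.

utsutststsivu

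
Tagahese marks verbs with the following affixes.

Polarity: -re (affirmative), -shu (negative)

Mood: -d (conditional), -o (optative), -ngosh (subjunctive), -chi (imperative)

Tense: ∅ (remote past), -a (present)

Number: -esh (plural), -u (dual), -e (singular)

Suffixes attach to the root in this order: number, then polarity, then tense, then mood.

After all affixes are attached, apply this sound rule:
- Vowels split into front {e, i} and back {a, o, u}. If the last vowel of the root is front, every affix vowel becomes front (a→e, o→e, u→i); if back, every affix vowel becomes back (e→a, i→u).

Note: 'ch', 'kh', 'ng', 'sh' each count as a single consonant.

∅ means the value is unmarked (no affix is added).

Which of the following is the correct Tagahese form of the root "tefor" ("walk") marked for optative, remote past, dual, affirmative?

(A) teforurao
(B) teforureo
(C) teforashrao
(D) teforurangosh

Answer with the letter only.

A

Attach number dual -u → teforu.
Attach polarity affirmative -re → teforure.
tense = remote past: zero marking, form stays teforure.
Attach mood optative -o → teforureo.
Apply vowel harmony: teforureo → teforurao.
So the correct form is teforurao, option (A).
(C) teforashrao is wrong: it uses plural instead of dual for number.
(D) teforurangosh is wrong: it uses subjunctive instead of optative for mood.
(B) teforureo is wrong: it fails to apply the sound rule(s).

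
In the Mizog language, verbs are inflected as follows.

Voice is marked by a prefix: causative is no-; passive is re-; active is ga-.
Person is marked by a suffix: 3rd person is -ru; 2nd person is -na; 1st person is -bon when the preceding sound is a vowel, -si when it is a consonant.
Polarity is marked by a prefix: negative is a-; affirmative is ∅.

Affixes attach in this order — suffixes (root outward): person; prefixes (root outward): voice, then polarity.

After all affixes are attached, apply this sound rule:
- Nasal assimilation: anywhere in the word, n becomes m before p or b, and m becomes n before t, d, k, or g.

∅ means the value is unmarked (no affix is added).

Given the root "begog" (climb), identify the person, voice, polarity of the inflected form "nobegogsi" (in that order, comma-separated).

1st person, causative, affirmative

Segment: no-begog-si.
person: -bon/si → 1st person.
voice: no- → causative.
polarity: ∅ → affirmative.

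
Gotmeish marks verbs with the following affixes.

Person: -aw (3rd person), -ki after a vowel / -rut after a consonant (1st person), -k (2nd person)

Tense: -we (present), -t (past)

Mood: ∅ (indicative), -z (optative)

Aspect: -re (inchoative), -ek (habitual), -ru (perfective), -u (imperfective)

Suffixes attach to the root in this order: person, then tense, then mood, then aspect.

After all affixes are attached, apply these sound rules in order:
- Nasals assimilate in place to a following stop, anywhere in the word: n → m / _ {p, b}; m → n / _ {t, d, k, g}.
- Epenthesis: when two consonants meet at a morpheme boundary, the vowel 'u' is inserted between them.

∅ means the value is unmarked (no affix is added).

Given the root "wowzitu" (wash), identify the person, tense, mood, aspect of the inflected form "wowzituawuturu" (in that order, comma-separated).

Segment: wowzitu-aw-t-ru.
person: -aw → 3rd person.
tense: -t → past.
mood: ∅ → indicative.
aspect: -ru → perfective.

3rd person, past, indicative, perfective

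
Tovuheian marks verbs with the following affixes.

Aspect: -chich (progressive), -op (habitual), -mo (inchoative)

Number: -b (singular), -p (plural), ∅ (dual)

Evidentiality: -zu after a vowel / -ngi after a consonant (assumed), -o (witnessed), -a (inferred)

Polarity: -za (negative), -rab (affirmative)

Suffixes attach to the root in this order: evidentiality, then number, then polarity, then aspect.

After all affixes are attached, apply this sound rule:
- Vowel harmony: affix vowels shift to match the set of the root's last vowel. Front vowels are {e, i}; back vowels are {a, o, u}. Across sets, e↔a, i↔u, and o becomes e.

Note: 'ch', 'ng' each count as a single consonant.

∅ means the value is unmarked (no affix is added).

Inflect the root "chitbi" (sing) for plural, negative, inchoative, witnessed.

chitbiepzeme

Attach evidentiality witnessed -o → chitbio.
Attach number plural -p → chitbiop.
Attach polarity negative -za → chitbiopza.
Attach aspect inchoative -mo → chitbiopzamo.
Apply vowel harmony: chitbiopzamo → chitbiepzeme.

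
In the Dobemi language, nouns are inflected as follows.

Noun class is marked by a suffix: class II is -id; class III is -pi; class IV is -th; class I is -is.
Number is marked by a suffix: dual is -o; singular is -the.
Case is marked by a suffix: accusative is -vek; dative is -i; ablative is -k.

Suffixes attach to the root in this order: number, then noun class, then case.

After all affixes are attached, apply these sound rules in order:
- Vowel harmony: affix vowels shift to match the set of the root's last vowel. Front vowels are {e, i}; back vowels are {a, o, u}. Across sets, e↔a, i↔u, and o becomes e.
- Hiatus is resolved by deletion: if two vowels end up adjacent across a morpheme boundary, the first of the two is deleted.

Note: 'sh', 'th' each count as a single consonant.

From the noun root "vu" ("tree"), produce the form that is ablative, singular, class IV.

vuthathk

Attach number singular -the → vuthe.
Attach noun class class IV -th → vutheth.
Attach case ablative -k → vuthethk.
Apply vowel harmony: vuthethk → vuthathk.
Vowel deletion: no change.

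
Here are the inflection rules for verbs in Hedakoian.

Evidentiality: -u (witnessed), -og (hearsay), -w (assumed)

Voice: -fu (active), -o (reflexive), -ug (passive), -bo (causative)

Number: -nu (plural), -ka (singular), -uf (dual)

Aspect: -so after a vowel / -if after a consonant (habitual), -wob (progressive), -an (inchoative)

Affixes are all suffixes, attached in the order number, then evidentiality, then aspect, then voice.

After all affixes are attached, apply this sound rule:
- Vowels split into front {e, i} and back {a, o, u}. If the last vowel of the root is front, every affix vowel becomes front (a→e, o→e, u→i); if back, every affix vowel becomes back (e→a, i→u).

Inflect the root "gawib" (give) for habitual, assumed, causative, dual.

gawibifwifbe

Attach number dual -uf → gawibuf.
Attach evidentiality assumed -w → gawibufw.
Attach aspect habitual -if (after consonant 'w') → gawibufwif.
Attach voice causative -bo → gawibufwifbo.
Apply vowel harmony: gawibufwifbo → gawibifwifbe.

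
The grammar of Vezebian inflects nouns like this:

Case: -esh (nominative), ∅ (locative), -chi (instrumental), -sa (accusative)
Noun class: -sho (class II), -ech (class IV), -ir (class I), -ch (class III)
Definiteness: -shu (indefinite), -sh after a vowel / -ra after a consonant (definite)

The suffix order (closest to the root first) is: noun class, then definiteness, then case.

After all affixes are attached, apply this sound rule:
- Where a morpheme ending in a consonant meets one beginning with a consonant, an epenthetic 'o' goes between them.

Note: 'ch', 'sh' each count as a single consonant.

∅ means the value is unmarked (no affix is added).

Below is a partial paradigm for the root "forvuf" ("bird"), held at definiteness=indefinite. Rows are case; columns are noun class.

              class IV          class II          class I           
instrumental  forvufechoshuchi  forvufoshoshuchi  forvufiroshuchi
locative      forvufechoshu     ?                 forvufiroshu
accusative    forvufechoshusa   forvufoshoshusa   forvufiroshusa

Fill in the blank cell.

forvufoshoshu

Attach noun class class II -sho → forvufsho.
Attach definiteness indefinite -shu → forvufshoshu.
case = locative: zero marking, form stays forvufshoshu.
Apply epenthesis: forvufshoshu → forvufoshoshu.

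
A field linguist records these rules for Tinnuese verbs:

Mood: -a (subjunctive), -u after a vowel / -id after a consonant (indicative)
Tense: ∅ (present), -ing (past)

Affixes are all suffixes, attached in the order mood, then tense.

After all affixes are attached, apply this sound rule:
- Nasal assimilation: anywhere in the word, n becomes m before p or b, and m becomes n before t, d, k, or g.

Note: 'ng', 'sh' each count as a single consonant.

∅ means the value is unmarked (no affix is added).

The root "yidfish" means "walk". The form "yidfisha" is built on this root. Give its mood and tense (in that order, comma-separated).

subjunctive, present

Segment: yidfish-a.
mood: -a → subjunctive.
tense: ∅ → present.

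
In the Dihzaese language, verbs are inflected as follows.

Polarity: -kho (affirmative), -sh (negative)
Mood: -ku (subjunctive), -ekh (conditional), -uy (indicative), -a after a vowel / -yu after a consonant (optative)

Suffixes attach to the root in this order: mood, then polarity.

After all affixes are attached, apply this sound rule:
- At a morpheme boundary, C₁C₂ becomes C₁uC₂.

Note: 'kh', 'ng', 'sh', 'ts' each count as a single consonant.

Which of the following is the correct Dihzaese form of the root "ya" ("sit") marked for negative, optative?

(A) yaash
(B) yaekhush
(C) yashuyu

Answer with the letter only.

Attach mood optative -a (after vowel 'a') → yaa.
Attach polarity negative -sh → yaash.
Epenthesis: no change.
So the correct form is yaash, option (A).
(C) yashuyu is wrong: it has the affixes in the wrong order.
(B) yaekhush is wrong: it uses conditional instead of optative for mood.

A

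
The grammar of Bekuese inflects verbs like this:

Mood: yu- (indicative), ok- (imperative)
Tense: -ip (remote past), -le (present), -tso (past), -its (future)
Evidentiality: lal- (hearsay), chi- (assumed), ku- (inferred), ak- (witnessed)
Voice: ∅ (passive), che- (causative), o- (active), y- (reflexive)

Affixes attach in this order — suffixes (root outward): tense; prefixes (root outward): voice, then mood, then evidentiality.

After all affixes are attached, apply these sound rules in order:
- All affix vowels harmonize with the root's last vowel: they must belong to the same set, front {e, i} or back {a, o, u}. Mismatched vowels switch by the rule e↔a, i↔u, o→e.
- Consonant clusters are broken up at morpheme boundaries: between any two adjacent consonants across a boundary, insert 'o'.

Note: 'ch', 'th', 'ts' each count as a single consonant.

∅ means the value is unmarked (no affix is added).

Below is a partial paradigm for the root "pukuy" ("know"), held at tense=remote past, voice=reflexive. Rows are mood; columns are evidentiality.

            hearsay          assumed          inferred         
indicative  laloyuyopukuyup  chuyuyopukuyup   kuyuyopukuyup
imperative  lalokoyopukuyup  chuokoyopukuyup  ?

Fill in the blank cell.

Attach tense remote past -ip → pukuyip.
Attach voice reflexive y- → ypukuyip.
Attach mood imperative ok- → okypukuyip.
Attach evidentiality inferred ku- → kuokypukuyip.
Apply vowel harmony: kuokypukuyip → kuokypukuyup.
Apply epenthesis: kuokypukuyup → kuokoyopukuyup.

kuokoyopukuyup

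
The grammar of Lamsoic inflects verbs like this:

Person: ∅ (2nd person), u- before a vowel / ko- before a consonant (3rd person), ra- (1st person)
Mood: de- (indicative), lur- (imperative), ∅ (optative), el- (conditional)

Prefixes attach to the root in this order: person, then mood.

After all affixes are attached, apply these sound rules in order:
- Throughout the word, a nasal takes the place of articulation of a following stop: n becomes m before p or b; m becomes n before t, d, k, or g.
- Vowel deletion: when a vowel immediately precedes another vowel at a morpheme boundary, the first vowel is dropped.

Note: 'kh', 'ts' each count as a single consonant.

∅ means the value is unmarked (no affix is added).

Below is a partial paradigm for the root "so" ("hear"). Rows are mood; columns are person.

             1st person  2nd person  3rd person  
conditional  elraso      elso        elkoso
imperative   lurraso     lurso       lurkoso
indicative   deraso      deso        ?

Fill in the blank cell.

Attach person 3rd person ko- (before consonant 's') → koso.
Attach mood indicative de- → dekoso.
Nasal assimilation: no change.
Vowel deletion: no change.

dekoso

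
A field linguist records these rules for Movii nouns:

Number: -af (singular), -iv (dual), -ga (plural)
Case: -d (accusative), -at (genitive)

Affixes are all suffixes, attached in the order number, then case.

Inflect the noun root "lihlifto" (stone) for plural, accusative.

lihliftogad

Attach number plural -ga → lihliftoga.
Attach case accusative -d → lihliftogad.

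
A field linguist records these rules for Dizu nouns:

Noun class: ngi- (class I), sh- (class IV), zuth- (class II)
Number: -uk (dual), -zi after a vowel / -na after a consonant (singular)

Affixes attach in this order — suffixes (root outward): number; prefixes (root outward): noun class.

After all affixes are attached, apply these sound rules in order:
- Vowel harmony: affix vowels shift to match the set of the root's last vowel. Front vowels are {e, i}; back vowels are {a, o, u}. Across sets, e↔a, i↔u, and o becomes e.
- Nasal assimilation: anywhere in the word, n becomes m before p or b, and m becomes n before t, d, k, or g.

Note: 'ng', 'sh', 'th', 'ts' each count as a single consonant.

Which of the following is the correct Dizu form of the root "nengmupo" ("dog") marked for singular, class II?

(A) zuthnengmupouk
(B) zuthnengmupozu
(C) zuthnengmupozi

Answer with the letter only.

B

Attach noun class class II zuth- → zuthnengmupo.
Attach number singular -zi (after vowel 'o') → zuthnengmupozi.
Apply vowel harmony: zuthnengmupozi → zuthnengmupozu.
Nasal assimilation: no change.
So the correct form is zuthnengmupozu, option (B).
(C) zuthnengmupozi is wrong: it fails to apply the sound rule(s).
(A) zuthnengmupouk is wrong: it uses dual instead of singular for number.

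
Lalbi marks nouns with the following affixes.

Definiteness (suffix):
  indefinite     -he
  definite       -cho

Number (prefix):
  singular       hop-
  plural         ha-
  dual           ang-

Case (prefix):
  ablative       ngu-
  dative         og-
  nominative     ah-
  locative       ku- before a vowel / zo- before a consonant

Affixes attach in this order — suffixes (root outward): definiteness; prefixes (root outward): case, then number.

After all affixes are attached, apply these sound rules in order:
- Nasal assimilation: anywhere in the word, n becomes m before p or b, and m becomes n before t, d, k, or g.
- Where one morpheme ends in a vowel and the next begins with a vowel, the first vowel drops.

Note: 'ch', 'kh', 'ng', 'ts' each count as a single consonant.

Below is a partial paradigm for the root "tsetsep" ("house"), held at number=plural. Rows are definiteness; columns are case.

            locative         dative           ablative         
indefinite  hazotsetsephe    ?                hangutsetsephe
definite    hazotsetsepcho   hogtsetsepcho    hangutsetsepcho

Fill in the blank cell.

Attach case dative og- → ogtsetsep.
Attach number plural ha- → haogtsetsep.
Attach definiteness indefinite -he → haogtsetsephe.
Nasal assimilation: no change.
Apply vowel deletion: haogtsetsephe → hogtsetsephe.

hogtsetsephe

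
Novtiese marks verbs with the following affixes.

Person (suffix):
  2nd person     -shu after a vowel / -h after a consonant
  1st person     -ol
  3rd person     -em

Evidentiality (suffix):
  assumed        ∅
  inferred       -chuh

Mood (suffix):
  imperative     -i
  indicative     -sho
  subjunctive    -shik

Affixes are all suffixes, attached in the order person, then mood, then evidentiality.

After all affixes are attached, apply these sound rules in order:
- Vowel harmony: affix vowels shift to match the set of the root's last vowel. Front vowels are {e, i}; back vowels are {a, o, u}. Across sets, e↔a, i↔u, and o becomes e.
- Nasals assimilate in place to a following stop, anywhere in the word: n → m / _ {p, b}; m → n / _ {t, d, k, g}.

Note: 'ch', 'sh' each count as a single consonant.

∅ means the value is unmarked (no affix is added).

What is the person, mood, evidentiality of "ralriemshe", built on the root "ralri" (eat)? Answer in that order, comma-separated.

3rd person, indicative, assumed

Segment: ralri-em-sho.
person: -em → 3rd person.
mood: -sho → indicative.
evidentiality: ∅ → assumed.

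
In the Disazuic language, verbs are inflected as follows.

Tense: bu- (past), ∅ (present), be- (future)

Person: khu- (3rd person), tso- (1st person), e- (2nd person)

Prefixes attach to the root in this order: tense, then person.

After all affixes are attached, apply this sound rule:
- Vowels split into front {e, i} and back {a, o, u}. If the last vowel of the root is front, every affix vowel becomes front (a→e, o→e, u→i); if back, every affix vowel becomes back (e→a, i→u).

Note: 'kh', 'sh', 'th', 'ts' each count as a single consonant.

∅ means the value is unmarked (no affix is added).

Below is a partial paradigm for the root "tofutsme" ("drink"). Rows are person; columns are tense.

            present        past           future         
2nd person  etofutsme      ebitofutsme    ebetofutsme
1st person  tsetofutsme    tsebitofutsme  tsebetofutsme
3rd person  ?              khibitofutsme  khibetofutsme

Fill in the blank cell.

khitofutsme

tense = present: zero marking, form stays tofutsme.
Attach person 3rd person khu- → khutofutsme.
Apply vowel harmony: khutofutsme → khitofutsme.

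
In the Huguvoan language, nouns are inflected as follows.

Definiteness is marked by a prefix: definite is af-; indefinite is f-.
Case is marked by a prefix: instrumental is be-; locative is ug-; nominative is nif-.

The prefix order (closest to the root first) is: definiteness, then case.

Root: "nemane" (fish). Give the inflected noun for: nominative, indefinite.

niffnemane

Attach definiteness indefinite f- → fnemane.
Attach case nominative nif- → niffnemane.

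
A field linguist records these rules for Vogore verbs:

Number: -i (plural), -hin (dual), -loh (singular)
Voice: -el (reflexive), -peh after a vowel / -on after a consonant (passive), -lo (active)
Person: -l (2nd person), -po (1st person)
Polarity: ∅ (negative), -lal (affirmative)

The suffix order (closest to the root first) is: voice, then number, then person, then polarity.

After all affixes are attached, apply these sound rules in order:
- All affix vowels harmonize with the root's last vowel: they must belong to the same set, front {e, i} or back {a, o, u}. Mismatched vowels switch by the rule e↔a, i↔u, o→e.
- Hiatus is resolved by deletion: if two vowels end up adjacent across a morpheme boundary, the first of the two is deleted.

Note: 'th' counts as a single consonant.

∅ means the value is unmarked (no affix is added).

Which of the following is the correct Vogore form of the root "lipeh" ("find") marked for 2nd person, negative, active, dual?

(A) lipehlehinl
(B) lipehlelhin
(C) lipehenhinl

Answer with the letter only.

Attach voice active -lo → lipehlo.
Attach number dual -hin → lipehlohin.
Attach person 2nd person -l → lipehlohinl.
polarity = negative: zero marking, form stays lipehlohinl.
Apply vowel harmony: lipehlohinl → lipehlehinl.
Vowel deletion: no change.
So the correct form is lipehlehinl, option (A).
(B) lipehlelhin is wrong: it has the affixes in the wrong order.
(C) lipehenhinl is wrong: it uses passive instead of active for voice.

A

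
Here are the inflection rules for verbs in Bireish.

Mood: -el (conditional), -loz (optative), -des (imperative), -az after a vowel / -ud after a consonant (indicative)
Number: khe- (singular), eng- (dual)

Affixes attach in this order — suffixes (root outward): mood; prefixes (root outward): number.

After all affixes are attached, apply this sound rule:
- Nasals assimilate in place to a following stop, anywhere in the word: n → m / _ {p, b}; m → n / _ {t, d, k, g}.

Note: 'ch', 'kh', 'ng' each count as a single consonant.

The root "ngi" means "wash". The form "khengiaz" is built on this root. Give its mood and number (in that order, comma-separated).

Segment: khe-ngi-az.
mood: -az/ud → indicative.
number: khe- → singular.

indicative, singular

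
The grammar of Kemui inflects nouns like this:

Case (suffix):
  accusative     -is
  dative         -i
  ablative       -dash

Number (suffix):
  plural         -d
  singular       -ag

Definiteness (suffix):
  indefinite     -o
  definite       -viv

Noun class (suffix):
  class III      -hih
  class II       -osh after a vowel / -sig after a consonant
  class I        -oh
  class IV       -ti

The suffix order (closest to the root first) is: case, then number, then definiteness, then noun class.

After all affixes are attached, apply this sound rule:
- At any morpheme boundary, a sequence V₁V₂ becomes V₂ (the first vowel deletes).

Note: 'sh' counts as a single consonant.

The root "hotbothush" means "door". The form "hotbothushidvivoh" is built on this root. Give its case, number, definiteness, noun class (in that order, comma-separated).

Segment: hotbothush-i-d-viv-oh.
case: -i → dative.
number: -d → plural.
definiteness: -viv → definite.
noun class: -oh → class I.

dative, plural, definite, class I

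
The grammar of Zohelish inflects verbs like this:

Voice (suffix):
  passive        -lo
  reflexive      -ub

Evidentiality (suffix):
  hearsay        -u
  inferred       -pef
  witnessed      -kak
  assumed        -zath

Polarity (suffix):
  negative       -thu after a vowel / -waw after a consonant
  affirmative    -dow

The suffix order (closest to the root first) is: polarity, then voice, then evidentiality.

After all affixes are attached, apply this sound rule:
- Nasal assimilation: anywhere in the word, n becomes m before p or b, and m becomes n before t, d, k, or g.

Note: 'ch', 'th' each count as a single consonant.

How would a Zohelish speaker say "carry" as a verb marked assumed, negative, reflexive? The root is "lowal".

lowalwawubzath

Attach polarity negative -waw (after consonant 'l') → lowalwaw.
Attach voice reflexive -ub → lowalwawub.
Attach evidentiality assumed -zath → lowalwawubzath.
Nasal assimilation: no change.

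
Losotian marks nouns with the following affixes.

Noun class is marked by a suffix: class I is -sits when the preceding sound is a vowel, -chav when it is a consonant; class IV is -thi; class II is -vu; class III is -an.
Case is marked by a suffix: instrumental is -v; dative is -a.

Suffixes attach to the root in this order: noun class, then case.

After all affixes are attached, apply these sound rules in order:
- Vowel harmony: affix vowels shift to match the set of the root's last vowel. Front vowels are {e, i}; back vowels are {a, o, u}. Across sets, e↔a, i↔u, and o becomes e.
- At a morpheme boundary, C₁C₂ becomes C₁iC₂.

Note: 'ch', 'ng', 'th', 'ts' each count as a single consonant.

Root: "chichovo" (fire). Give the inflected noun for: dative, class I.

chichovosutsa

Attach noun class class I -sits (after vowel 'o') → chichovosits.
Attach case dative -a → chichovositsa.
Apply vowel harmony: chichovositsa → chichovosutsa.
Epenthesis: no change.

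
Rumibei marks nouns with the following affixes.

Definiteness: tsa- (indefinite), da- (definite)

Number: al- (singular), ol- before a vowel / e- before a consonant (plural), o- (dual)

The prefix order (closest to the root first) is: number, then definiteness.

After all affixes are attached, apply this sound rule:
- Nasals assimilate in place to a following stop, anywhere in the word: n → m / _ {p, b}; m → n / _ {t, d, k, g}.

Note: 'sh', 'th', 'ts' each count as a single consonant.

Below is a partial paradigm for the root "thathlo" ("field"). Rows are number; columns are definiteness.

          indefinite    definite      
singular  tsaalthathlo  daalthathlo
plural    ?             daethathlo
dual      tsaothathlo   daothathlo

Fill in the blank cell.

Attach number plural e- (before consonant 'th') → ethathlo.
Attach definiteness indefinite tsa- → tsaethathlo.
Nasal assimilation: no change.

tsaethathlo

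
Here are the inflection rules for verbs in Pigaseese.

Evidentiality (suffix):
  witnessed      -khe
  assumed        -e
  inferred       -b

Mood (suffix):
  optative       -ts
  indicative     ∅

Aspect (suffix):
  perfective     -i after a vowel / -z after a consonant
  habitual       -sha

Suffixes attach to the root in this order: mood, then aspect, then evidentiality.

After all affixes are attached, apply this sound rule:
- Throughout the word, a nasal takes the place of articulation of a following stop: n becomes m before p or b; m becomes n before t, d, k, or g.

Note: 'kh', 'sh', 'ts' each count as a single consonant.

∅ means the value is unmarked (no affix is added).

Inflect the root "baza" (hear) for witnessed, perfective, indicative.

mood = indicative: zero marking, form stays baza.
Attach aspect perfective -i (after vowel 'a') → bazai.
Attach evidentiality witnessed -khe → bazaikhe.
Nasal assimilation: no change.

bazaikhe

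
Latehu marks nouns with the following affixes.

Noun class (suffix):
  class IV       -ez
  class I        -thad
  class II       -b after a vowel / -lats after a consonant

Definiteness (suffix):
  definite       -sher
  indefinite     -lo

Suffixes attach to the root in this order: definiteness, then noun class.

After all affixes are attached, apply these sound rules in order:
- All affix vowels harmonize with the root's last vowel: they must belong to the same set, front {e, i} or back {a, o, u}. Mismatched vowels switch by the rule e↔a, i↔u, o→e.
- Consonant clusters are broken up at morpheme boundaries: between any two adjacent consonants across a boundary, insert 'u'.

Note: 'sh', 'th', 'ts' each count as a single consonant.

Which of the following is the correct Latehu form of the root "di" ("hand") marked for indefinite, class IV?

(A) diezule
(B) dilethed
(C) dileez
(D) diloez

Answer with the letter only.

Attach definiteness indefinite -lo → dilo.
Attach noun class class IV -ez → diloez.
Apply vowel harmony: diloez → dileez.
Epenthesis: no change.
So the correct form is dileez, option (C).
(A) diezule is wrong: it has the affixes in the wrong order.
(D) diloez is wrong: it fails to apply the sound rule(s).
(B) dilethed is wrong: it uses class I instead of class IV for noun class.

C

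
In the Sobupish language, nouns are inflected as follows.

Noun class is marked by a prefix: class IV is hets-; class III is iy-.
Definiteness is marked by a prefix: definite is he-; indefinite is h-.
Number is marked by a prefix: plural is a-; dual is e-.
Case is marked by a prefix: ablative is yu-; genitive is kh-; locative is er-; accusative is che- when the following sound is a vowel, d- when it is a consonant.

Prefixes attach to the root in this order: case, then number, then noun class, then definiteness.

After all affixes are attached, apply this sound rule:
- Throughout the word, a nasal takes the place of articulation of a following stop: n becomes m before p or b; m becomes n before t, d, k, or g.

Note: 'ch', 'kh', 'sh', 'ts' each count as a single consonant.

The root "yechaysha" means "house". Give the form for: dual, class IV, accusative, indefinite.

Attach case accusative d- (before consonant 'y') → dyechaysha.
Attach number dual e- → edyechaysha.
Attach noun class class IV hets- → hetsedyechaysha.
Attach definiteness indefinite h- → hhetsedyechaysha.
Nasal assimilation: no change.

hhetsedyechaysha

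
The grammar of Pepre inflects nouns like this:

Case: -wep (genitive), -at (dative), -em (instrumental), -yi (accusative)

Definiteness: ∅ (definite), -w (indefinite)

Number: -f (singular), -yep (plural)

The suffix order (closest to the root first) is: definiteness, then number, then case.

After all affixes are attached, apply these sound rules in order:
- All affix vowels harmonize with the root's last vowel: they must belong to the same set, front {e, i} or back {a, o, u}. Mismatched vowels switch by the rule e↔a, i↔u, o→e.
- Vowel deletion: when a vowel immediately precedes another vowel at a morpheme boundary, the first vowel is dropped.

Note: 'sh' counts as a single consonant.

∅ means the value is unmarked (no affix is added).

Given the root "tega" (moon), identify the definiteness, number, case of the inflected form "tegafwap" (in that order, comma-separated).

Segment: tega-f-wep.
definiteness: ∅ → definite.
number: -f → singular.
case: -wep → genitive.

definite, singular, genitive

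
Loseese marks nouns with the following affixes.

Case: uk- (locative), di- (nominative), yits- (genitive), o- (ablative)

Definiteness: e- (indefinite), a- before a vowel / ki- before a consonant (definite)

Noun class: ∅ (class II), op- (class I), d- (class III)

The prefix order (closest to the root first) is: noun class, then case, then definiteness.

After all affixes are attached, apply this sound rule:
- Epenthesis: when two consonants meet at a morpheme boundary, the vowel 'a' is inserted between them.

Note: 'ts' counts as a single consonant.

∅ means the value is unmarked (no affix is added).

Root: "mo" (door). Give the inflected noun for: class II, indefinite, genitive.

noun class = class II: zero marking, form stays mo.
Attach case genitive yits- → yitsmo.
Attach definiteness indefinite e- → eyitsmo.
Apply epenthesis: eyitsmo → eyitsamo.

eyitsamo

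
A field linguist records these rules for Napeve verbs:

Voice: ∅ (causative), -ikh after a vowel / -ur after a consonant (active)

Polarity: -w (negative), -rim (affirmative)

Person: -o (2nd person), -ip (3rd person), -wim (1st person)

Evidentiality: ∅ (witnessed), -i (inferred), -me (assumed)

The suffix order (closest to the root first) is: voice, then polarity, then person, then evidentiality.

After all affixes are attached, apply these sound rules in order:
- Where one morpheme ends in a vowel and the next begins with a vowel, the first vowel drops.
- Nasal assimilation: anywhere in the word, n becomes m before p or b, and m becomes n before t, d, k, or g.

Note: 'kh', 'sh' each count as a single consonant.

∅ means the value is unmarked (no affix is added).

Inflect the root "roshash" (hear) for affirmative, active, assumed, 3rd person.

roshashurrimipme

Attach voice active -ur (after consonant 'sh') → roshashur.
Attach polarity affirmative -rim → roshashurrim.
Attach person 3rd person -ip → roshashurrimip.
Attach evidentiality assumed -me → roshashurrimipme.
Vowel deletion: no change.
Nasal assimilation: no change.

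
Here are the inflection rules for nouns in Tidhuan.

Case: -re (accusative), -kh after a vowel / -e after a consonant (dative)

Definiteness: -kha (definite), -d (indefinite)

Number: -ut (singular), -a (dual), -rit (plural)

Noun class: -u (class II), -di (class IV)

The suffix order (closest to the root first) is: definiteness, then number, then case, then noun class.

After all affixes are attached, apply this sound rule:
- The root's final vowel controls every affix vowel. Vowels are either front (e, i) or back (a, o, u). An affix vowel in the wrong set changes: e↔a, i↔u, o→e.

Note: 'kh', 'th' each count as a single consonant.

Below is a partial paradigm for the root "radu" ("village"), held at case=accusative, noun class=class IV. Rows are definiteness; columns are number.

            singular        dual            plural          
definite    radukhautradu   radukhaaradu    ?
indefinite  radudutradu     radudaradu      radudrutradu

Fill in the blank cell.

Attach definiteness definite -kha → radukha.
Attach number plural -rit → radukharit.
Attach case accusative -re → radukharitre.
Attach noun class class IV -di → radukharitredi.
Apply vowel harmony: radukharitredi → radukharutradu.

radukharutradu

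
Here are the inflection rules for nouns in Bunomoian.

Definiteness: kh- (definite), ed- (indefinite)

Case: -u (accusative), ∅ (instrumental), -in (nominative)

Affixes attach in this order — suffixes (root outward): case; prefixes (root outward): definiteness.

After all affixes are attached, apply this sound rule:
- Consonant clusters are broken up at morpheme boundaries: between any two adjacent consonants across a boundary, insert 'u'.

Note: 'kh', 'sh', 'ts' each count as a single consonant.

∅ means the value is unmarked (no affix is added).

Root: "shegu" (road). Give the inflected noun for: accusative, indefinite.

edusheguu

Attach case accusative -u → sheguu.
Attach definiteness indefinite ed- → edsheguu.
Apply epenthesis: edsheguu → edusheguu.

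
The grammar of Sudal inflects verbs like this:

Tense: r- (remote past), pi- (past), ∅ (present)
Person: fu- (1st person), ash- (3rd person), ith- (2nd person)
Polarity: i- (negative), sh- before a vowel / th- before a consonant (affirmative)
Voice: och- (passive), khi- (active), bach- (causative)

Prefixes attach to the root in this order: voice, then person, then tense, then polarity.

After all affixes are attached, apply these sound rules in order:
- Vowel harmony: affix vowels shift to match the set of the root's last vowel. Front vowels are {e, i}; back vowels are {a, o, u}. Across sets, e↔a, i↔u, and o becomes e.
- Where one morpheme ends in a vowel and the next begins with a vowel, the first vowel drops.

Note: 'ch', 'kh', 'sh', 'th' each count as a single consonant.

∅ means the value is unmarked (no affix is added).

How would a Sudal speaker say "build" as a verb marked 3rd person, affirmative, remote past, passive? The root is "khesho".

thrashochkhesho

Attach voice passive och- → ochkhesho.
Attach person 3rd person ash- → ashochkhesho.
Attach tense remote past r- → rashochkhesho.
Attach polarity affirmative th- (before consonant 'r') → thrashochkhesho.
Vowel harmony: no change.
Vowel deletion: no change.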